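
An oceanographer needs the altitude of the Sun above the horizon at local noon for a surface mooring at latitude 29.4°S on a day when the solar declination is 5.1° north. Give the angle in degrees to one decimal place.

55.5°

At local solar noon the hour angle is zero, so the elevation is 90° − |φ − δ| = 90° − |-29.4° − (5.1°)| = 90° − 34.5° = 55.5°.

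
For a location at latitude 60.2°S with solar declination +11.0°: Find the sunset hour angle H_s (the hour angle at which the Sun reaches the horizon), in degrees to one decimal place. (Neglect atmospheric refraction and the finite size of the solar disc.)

The sunset hour angle satisfies cos H_s = −tan φ tan δ = 0.3394, giving H_s = 70.16°.

70.2°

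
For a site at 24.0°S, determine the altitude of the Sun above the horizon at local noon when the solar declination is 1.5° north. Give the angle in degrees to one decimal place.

64.5°

At local solar noon the hour angle is zero, so the elevation is 90° − |φ − δ| = 90° − |-24.0° − (1.5°)| = 90° − 25.5° = 64.5°.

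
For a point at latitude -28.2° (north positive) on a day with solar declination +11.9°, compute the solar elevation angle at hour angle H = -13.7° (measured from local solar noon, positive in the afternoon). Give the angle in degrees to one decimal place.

47.8°

cos θ_z = sin φ sin δ + cos φ cos δ cos H = (-0.4726)(0.2062) + (0.8813)(0.9785)(0.9715) = 0.7403.
θ_z = arccos(0.7403) = 42.24°, so the elevation is 90° − 42.24° = 47.76°.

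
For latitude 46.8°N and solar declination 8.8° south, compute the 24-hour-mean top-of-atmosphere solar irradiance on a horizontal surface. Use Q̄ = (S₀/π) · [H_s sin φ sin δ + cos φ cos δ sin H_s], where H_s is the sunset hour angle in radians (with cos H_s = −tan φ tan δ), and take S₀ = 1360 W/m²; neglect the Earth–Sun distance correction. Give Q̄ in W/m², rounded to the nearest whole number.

221 W/m²

cos H_s = −tan(46.8°) · tan(-8.8°) = 0.1649, so H_s = arccos(0.1649) = 80.51°. In radians, H_s = 1.4052.
H_s sin φ sin δ = 1.4052 × 0.7290 × -0.1530 = -0.1567.
cos φ cos δ sin H_s = 0.6845 × 0.9882 × 0.9863 = 0.6672.
Q̄ = (1360/π) × (-0.1567 + 0.6672) = 432.90 × 0.5105 = 221.00 W/m².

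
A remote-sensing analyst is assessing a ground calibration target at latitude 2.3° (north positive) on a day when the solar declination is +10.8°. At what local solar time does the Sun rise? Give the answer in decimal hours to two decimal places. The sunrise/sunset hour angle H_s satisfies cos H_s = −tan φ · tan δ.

The sunset hour angle satisfies cos H_s = −tan φ tan δ = -0.0077, giving H_s = 90.44°.
Sunrise is at 12 − H_s/15 = 12 − 6.029 = 5.971 h local solar time.

5.97 h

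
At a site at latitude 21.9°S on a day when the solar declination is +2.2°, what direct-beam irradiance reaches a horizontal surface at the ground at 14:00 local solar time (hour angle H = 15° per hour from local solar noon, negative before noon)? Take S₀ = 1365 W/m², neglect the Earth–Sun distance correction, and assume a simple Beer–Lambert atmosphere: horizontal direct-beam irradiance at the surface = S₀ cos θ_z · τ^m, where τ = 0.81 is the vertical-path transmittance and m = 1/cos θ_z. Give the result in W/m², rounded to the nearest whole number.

824 W/m²

Hour angle H = 15° × (14 − 12) = 30.00°.
cos θ_z = sin(-21.9°) sin(2.2°) + cos(-21.9°) cos(2.2°) cos(30.00°) = -0.0143 + 0.8029 = 0.7886.
Air mass m = 1/cos θ_z = 1/0.7886 = 1.268; τ^m = 0.81^1.268 = 0.7655.
Surface direct beam = 1365 × 0.7886 × 0.7655 = 824.01 W/m².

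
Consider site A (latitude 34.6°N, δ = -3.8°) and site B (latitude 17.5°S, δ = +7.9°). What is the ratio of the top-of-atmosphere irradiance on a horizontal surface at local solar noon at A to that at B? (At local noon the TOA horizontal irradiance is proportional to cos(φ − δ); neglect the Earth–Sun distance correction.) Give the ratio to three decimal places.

A: cos θ_z = cos(34.6° − (-3.8°)) = 0.7837.
B: cos θ_z = cos(-17.5° − (7.9°)) = 0.9033.
Ratio A/B = 0.7837 / 0.9033 = 0.8676.

0.868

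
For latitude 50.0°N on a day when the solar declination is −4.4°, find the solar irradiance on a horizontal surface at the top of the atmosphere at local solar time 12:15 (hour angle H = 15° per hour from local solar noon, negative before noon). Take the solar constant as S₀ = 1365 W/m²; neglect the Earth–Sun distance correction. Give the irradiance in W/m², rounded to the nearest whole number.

Hour angle H = 15° × (12.25 − 12) = 3.75°.
cos θ_z = sin φ sin δ + cos φ cos δ cos H = (0.7660)(-0.0767) + (0.6428)(0.9971)(0.9979) = 0.5808.
Top-of-atmosphere irradiance = S₀ cos θ_z = 1365 × 0.5808 = 792.79 W/m².

793 W/m²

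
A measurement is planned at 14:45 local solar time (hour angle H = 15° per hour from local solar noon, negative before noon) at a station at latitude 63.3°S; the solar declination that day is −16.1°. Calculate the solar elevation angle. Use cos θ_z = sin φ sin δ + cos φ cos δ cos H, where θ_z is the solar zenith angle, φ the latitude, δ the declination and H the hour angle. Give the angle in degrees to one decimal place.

34.9°

Hour angle H = 15° × (14.75 − 12) = 41.25°.
cos θ_z = sin φ sin δ + cos φ cos δ cos H = (-0.8934)(-0.2773) + (0.4493)(0.9608)(0.7518) = 0.5723.
θ_z = arccos(0.5723) = 55.09°, so the elevation is 90° − 55.09° = 34.91°.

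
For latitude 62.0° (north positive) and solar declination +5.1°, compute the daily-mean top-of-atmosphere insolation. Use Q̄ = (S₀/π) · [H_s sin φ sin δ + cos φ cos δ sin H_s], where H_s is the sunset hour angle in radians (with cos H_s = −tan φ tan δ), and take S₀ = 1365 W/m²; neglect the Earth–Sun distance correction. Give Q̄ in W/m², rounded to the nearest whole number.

The sunset hour angle satisfies cos H_s = −tan φ tan δ = -0.1679, giving H_s = 99.67°. In radians, H_s = 1.7396.
H_s sin φ sin δ = 1.7396 × 0.8829 × 0.0889 = 0.1365.
cos φ cos δ sin H_s = 0.4695 × 0.9960 × 0.9858 = 0.4610.
Q̄ = (1365/π) × (0.1365 + 0.4610) = 434.49 × 0.5975 = 259.61 W/m².

260 W/m²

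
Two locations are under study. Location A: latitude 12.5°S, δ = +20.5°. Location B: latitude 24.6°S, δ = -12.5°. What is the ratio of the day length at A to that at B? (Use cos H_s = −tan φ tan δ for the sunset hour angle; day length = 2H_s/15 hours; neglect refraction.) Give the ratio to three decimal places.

A: H_s = arccos(−tan -12.5° · tan 20.5°) = 85.25°, so 2H_s/15 = 11.3667 h.
B: H_s = arccos(−tan -24.6° · tan -12.5°) = 95.83°, so 2H_s/15 = 12.7773 h.
Ratio A/B = 11.3667 / 12.7773 = 0.8896.

0.890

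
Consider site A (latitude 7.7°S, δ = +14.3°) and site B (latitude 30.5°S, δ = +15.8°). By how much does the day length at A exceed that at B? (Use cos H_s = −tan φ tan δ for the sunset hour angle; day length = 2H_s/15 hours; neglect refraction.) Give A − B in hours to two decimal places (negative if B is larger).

A: H_s = arccos(−tan -7.7° · tan 14.3°) = 88.03°, so 2H_s/15 = 11.7373 h.
B: H_s = arccos(−tan -30.5° · tan 15.8°) = 80.40°, so 2H_s/15 = 10.7200 h.
A − B = 11.7373 − 10.7200 = 1.0173 h.

+1.02 h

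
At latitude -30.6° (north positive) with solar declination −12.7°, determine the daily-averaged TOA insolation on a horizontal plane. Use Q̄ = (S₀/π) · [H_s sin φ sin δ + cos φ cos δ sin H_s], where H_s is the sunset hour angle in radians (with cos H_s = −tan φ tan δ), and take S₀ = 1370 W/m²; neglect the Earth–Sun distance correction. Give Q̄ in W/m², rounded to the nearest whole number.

446 W/m²

−tan φ tan δ = −(-0.5914)(-0.2254) = -0.1333; H_s = arccos(-0.1333) = 97.66°. In radians, H_s = 1.7045.
H_s sin φ sin δ = 1.7045 × -0.5090 × -0.2198 = 0.1907.
cos φ cos δ sin H_s = 0.8607 × 0.9755 × 0.9911 = 0.8321.
Q̄ = (1370/π) × (0.1907 + 0.8321) = 436.08 × 1.0228 = 446.02 W/m².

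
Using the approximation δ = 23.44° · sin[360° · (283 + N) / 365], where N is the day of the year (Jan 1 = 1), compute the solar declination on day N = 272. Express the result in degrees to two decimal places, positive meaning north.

360 × (283 + 272) / 365 = 547.397°; sin(547.397°) = -0.1287.
δ = 23.44 × -0.1287 = -3.017° ≈ -3.02°.

-3.02°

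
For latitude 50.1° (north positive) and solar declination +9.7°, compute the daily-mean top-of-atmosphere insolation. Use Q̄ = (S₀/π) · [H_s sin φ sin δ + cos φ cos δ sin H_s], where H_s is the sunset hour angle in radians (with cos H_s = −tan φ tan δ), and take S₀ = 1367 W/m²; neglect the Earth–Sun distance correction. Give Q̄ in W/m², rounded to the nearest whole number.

cos H_s = −tan(50.1°) · tan(9.7°) = -0.2044, so H_s = arccos(-0.2044) = 101.79°. In radians, H_s = 1.7766.
H_s sin φ sin δ = 1.7766 × 0.7672 × 0.1685 = 0.2297.
cos φ cos δ sin H_s = 0.6414 × 0.9857 × 0.9789 = 0.6189.
Q̄ = (1367/π) × (0.2297 + 0.6189) = 435.13 × 0.8486 = 369.25 W/m².

369 W/m²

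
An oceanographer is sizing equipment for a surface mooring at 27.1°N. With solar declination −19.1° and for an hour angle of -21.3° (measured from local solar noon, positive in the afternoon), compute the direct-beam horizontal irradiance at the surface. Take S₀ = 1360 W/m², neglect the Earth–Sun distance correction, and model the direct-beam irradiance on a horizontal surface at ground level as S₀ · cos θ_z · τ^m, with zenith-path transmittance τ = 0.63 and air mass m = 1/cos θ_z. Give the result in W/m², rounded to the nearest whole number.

cos θ_z = sin φ sin δ + cos φ cos δ cos H = (0.4555)(-0.3272) + (0.8902)(0.9449)(0.9317) = 0.6347.
Air mass m = 1/cos θ_z = 1/0.6347 = 1.576; τ^m = 0.63^1.576 = 0.4828.
Surface direct beam = 1360 × 0.6347 × 0.4828 = 416.75 W/m².

417 W/m²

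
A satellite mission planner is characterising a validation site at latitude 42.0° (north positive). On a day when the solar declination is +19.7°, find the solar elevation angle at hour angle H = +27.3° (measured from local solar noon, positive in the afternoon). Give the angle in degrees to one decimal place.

57.9°

cos θ_z = sin(42.0°) sin(19.7°) + cos(42.0°) cos(19.7°) cos(27.30°) = 0.2256 + 0.6217 = 0.8473.
θ_z = arccos(0.8473) = 32.08°, so the elevation is 90° − 32.08° = 57.92°.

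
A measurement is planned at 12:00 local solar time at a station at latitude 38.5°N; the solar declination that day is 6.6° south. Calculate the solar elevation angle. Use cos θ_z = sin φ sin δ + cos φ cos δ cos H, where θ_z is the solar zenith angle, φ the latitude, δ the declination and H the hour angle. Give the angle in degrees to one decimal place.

Hour angle H = 15° × (12 − 12) = 0.00°.
With φ = 38.5°, δ = -6.6°, H = 0.00°: sin φ sin δ = -0.0716, cos φ cos δ cos H = 0.7774, so cos θ_z = 0.7058.
θ_z = arccos(0.7058) = 45.11°, so the elevation is 90° − 45.11° = 44.89°.

44.9°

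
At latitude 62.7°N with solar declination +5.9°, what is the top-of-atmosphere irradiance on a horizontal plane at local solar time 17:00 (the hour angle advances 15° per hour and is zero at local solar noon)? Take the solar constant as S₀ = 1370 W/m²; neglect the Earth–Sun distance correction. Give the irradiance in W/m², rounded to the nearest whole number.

287 W/m²

Hour angle H = 15° × (17 − 12) = 75.00°.
cos θ_z = sin φ sin δ + cos φ cos δ cos H = (0.8886)(0.1028) + (0.4586)(0.9947)(0.2588) = 0.2094.
Top-of-atmosphere irradiance = S₀ cos θ_z = 1370 × 0.2094 = 286.88 W/m².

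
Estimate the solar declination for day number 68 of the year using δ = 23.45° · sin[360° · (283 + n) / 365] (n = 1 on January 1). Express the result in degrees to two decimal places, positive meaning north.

-5.60°

360 × (283 + 68) / 365 = 346.192°; sin(346.192°) = -0.2387.
δ = 23.45 × -0.2387 = -5.598° ≈ -5.60°.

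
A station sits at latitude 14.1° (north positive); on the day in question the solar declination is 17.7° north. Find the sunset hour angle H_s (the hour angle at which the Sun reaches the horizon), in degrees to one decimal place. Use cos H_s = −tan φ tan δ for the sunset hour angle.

−tan φ tan δ = −(0.2512)(0.3191) = -0.0802; H_s = arccos(-0.0802) = 94.60°.

94.6°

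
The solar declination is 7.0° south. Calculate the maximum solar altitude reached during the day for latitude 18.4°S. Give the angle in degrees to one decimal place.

78.6°

At local solar noon the hour angle is zero, so the elevation is 90° − |φ − δ| = 90° − |-18.4° − (-7.0°)| = 90° − 11.4° = 78.6°.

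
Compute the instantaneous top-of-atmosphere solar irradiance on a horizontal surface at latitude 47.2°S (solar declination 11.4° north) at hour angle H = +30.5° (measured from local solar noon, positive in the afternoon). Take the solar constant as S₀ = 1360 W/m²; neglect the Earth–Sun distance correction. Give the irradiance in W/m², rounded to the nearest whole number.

583 W/m²

With φ = -47.2°, δ = 11.4°, H = 30.50°: sin φ sin δ = -0.1450, cos φ cos δ cos H = 0.5739, so cos θ_z = 0.4289.
Top-of-atmosphere irradiance = S₀ cos θ_z = 1360 × 0.4289 = 583.30 W/m².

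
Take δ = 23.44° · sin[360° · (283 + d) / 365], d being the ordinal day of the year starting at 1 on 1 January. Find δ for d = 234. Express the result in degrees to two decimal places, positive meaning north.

360 × (283 + 234) / 365 = 509.918°; sin(509.918°) = 0.5012.
δ = 23.44 × 0.5012 = 11.748° ≈ +11.75°.

+11.75°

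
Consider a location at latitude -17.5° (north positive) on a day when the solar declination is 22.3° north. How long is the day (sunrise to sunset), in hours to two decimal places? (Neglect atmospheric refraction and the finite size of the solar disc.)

11.01 hours

cos H_s = −tan(-17.5°) · tan(22.3°) = 0.1293, so H_s = arccos(0.1293) = 82.57°.
Day length = 2 H_s / 15° h⁻¹ = 165.14° / 15 = 11.009 h.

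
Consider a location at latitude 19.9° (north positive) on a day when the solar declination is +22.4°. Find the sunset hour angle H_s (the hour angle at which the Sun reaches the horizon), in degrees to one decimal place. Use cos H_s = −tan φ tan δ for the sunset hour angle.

98.6°

cos H_s = −tan(19.9°) · tan(22.4°) = -0.1492, so H_s = arccos(-0.1492) = 98.58°.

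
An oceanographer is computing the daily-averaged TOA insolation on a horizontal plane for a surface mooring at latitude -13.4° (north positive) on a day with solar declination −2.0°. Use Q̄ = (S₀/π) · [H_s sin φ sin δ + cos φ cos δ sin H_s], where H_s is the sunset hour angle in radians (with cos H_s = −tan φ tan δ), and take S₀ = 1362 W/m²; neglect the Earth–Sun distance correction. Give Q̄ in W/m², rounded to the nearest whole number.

427 W/m²

−tan φ tan δ = −(-0.2382)(-0.0349) = -0.0083; H_s = arccos(-0.0083) = 90.48°. In radians, H_s = 1.5792.
H_s sin φ sin δ = 1.5792 × -0.2317 × -0.0349 = 0.0128.
cos φ cos δ sin H_s = 0.9728 × 0.9994 × 1.0000 = 0.9722.
Q̄ = (1362/π) × (0.0128 + 0.9722) = 433.54 × 0.9850 = 427.04 W/m².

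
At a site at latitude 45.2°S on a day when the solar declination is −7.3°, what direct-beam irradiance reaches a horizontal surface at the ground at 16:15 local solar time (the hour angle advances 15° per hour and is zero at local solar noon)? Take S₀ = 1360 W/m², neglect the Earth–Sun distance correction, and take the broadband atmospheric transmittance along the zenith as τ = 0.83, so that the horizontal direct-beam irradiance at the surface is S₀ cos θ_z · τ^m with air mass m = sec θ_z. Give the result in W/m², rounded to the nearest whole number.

341 W/m²

Hour angle H = 15° × (16.25 − 12) = 63.75°.
cos θ_z = sin(-45.2°) sin(-7.3°) + cos(-45.2°) cos(-7.3°) cos(63.75°) = 0.0902 + 0.3091 = 0.3993.
Air mass m = 1/cos θ_z = 1/0.3993 = 2.504; τ^m = 0.83^2.504 = 0.6272.
Surface direct beam = 1360 × 0.3993 × 0.6272 = 340.60 W/m².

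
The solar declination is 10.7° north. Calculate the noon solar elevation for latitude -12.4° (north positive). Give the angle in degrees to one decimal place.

At local solar noon the hour angle is zero, so the elevation is 90° − |φ − δ| = 90° − |-12.4° − (10.7°)| = 90° − 23.1° = 66.9°.

66.9°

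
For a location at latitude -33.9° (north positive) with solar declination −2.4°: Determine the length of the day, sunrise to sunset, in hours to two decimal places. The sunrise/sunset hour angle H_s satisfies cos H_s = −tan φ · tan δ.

cos H_s = −tan(-33.9°) · tan(-2.4°) = -0.0282, so H_s = arccos(-0.0282) = 91.62°.
Day length = 2 H_s / 15° h⁻¹ = 183.24° / 15 = 12.216 h.

12.22 hours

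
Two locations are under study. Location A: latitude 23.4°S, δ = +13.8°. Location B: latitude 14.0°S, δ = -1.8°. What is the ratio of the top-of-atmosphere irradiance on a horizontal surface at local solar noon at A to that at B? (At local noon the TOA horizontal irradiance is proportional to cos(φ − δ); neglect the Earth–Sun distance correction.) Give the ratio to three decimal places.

0.815

A: cos θ_z = cos(-23.4° − (13.8°)) = 0.7965.
B: cos θ_z = cos(-14.0° − (-1.8°)) = 0.9774.
Ratio A/B = 0.7965 / 0.9774 = 0.8149.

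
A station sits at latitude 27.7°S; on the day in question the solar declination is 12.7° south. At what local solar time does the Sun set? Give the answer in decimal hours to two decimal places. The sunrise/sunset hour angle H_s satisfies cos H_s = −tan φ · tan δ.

18.45 h

The sunset hour angle satisfies cos H_s = −tan φ tan δ = -0.1183, giving H_s = 96.79°.
Sunset is at 12 + H_s/15 = 12 + 6.453 = 18.453 h local solar time.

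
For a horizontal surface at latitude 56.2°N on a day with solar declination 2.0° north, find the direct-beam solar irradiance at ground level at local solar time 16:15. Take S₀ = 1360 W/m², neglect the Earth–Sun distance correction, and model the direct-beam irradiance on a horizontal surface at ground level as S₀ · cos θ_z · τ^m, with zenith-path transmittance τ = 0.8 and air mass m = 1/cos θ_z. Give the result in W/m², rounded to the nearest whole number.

166 W/m²

Hour angle H = 15° × (16.25 − 12) = 63.75°.
With φ = 56.2°, δ = 2.0°, H = 63.75°: sin φ sin δ = 0.0290, cos φ cos δ cos H = 0.2459, so cos θ_z = 0.2749.
Air mass m = 1/cos θ_z = 1/0.2749 = 3.638; τ^m = 0.8^3.638 = 0.4441.
Surface direct beam = 1360 × 0.2749 × 0.4441 = 166.03 W/m².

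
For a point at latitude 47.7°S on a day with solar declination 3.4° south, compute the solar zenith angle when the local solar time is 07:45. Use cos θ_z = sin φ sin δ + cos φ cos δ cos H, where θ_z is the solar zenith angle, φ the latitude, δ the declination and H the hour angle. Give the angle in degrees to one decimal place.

Hour angle H = 15° × (7.75 − 12) = -63.75°.
cos θ_z = sin(-47.7°) sin(-3.4°) + cos(-47.7°) cos(-3.4°) cos(-63.75°) = 0.0439 + 0.2971 = 0.3410.
θ_z = arccos(0.3410) = 70.06°.

70.1°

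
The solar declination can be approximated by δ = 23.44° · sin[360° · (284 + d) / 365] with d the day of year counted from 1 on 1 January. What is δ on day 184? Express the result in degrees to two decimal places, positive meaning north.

+22.96°

360 × (284 + 184) / 365 = 461.589°; sin(461.589°) = 0.9796.
δ = 23.44 × 0.9796 = 22.962° ≈ +22.96°.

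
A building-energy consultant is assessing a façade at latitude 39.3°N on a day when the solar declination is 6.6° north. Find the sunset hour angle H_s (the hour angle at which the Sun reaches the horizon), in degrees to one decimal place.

The sunset hour angle satisfies cos H_s = −tan φ tan δ = -0.0947, giving H_s = 95.43°.

95.4°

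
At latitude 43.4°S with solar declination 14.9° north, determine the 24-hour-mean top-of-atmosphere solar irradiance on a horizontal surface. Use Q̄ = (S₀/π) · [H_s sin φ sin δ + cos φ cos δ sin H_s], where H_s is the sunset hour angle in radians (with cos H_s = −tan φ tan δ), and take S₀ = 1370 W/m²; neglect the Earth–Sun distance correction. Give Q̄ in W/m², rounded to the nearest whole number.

−tan φ tan δ = −(-0.9457)(0.2661) = 0.2517; H_s = arccos(0.2517) = 75.42°. In radians, H_s = 1.3163.
H_s sin φ sin δ = 1.3163 × -0.6871 × 0.2571 = -0.2325.
cos φ cos δ sin H_s = 0.7266 × 0.9664 × 0.9678 = 0.6796.
Q̄ = (1370/π) × (-0.2325 + 0.6796) = 436.08 × 0.4471 = 194.97 W/m².

195 W/m²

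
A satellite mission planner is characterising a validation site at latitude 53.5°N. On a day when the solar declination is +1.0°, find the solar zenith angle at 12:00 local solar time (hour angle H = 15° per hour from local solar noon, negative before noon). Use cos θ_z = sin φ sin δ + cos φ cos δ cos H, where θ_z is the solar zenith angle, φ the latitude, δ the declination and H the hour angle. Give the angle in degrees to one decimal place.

Hour angle H = 15° × (12 − 12) = 0.00°.
With φ = 53.5°, δ = 1.0°, H = 0.00°: sin φ sin δ = 0.0140, cos φ cos δ cos H = 0.5947, so cos θ_z = 0.6087.
θ_z = arccos(0.6087) = 52.50°.

52.5°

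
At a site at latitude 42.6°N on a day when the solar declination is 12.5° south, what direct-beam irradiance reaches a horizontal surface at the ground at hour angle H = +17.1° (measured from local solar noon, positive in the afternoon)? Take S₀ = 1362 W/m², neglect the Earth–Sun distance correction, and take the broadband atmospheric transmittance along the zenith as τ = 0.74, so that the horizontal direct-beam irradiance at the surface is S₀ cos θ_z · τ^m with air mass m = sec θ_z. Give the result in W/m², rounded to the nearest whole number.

422 W/m²

cos θ_z = sin(42.6°) sin(-12.5°) + cos(42.6°) cos(-12.5°) cos(17.10°) = -0.1465 + 0.6869 = 0.5404.
Air mass m = 1/cos θ_z = 1/0.5404 = 1.850; τ^m = 0.74^1.850 = 0.5729.
Surface direct beam = 1362 × 0.5404 × 0.5729 = 421.67 W/m².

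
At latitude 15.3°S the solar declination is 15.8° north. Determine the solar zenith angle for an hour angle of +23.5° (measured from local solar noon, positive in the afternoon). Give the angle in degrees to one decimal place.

With φ = -15.3°, δ = 15.8°, H = 23.50°: sin φ sin δ = -0.0718, cos φ cos δ cos H = 0.8511, so cos θ_z = 0.7793.
θ_z = arccos(0.7793) = 38.80°.

38.8°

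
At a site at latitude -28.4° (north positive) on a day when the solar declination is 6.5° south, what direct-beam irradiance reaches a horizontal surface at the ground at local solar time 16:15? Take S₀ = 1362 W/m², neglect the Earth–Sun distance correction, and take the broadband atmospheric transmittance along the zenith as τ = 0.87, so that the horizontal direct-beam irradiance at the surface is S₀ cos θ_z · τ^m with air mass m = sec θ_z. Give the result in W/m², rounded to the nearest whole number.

Hour angle H = 15° × (16.25 − 12) = 63.75°.
cos θ_z = sin φ sin δ + cos φ cos δ cos H = (-0.4756)(-0.1132) + (0.8796)(0.9936)(0.4423) = 0.4404.
Air mass m = 1/cos θ_z = 1/0.4404 = 2.271; τ^m = 0.87^2.271 = 0.7289.
Surface direct beam = 1362 × 0.4404 × 0.7289 = 437.21 W/m².

437 W/m²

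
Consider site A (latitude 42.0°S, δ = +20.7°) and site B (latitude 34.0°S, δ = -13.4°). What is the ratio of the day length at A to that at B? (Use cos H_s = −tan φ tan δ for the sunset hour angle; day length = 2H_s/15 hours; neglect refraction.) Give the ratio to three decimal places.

0.706

A: H_s = arccos(−tan -42.0° · tan 20.7°) = 70.11°, so 2H_s/15 = 9.3480 h.
B: H_s = arccos(−tan -34.0° · tan -13.4°) = 99.25°, so 2H_s/15 = 13.2333 h.
Ratio A/B = 9.3480 / 13.2333 = 0.7064.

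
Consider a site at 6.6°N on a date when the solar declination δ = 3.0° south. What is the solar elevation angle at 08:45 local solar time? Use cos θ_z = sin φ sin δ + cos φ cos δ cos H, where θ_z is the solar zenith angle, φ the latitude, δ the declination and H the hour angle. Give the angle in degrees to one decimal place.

40.4°

Hour angle H = 15° × (8.75 − 12) = -48.75°.
With φ = 6.6°, δ = -3.0°, H = -48.75°: sin φ sin δ = -0.0060, cos φ cos δ cos H = 0.6541, so cos θ_z = 0.6481.
θ_z = arccos(0.6481) = 49.60°, so the elevation is 90° − 49.60° = 40.40°.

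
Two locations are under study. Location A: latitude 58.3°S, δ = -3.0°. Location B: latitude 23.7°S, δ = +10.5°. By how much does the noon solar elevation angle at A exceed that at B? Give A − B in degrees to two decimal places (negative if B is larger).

A: 90° − |-58.3 − (-3.0)| = 34.70°.
B: 90° − |-23.7 − (10.5)| = 55.80°.
A − B = 34.70 − 55.80 = -21.10°.

-21.10°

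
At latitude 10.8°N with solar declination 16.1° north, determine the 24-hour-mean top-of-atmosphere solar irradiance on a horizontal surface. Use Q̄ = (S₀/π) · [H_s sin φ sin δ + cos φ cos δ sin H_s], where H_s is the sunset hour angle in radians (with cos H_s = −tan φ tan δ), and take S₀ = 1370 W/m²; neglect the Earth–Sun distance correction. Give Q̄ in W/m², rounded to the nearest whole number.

cos H_s = −tan(10.8°) · tan(16.1°) = -0.0551, so H_s = arccos(-0.0551) = 93.16°. In radians, H_s = 1.6259.
H_s sin φ sin δ = 1.6259 × 0.1874 × 0.2773 = 0.0845.
cos φ cos δ sin H_s = 0.9823 × 0.9608 × 0.9985 = 0.9424.
Q̄ = (1370/π) × (0.0845 + 0.9424) = 436.08 × 1.0269 = 447.81 W/m².

448 W/m²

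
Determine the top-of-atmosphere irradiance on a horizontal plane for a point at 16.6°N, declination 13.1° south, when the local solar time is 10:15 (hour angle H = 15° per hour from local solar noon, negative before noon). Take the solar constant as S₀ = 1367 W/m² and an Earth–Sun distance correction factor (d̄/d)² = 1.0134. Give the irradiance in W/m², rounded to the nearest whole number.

Hour angle H = 15° × (10.25 − 12) = -26.25°.
cos θ_z = sin(16.6°) sin(-13.1°) + cos(16.6°) cos(-13.1°) cos(-26.25°) = -0.0648 + 0.8371 = 0.7723.
Top-of-atmosphere irradiance = S₀ (d̄/d)² cos θ_z = 1367 × 1.0134 × 0.7723 = 1069.88 W/m².

1070 W/m²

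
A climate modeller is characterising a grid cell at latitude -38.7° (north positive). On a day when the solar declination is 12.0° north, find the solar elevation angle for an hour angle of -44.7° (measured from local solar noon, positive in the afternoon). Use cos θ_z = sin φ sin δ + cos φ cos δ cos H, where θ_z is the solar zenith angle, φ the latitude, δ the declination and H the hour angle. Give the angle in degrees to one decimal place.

24.4°

cos θ_z = sin φ sin δ + cos φ cos δ cos H = (-0.6252)(0.2079) + (0.7804)(0.9781)(0.7108) = 0.4126.
θ_z = arccos(0.4126) = 65.63°, so the elevation is 90° − 65.63° = 24.37°.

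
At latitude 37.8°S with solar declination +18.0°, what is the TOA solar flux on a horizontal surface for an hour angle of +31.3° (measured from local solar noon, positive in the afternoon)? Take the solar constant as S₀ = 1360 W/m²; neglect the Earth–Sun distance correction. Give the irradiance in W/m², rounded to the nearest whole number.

With φ = -37.8°, δ = 18.0°, H = 31.30°: sin φ sin δ = -0.1894, cos φ cos δ cos H = 0.6421, so cos θ_z = 0.4527.
Top-of-atmosphere irradiance = S₀ cos θ_z = 1360 × 0.4527 = 615.67 W/m².

616 W/m²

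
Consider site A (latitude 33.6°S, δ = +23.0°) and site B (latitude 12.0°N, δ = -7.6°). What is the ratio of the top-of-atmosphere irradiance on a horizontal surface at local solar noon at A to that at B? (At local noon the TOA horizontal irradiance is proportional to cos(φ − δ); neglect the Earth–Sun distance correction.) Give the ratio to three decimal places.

A: cos θ_z = cos(-33.6° − (23.0°)) = 0.5505.
B: cos θ_z = cos(12.0° − (-7.6°)) = 0.9421.
Ratio A/B = 0.5505 / 0.9421 = 0.5843.

0.584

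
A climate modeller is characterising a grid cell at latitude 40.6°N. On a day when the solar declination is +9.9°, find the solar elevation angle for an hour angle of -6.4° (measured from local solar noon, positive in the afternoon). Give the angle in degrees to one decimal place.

With φ = 40.6°, δ = 9.9°, H = -6.40°: sin φ sin δ = 0.1119, cos φ cos δ cos H = 0.7433, so cos θ_z = 0.8552.
θ_z = arccos(0.8552) = 31.22°, so the elevation is 90° − 31.22° = 58.78°.

58.8°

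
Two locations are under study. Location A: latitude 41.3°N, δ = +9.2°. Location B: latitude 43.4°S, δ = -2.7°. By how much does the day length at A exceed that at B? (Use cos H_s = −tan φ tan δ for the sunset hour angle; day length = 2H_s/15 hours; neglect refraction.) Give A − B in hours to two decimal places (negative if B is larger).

A: H_s = arccos(−tan 41.3° · tan 9.2°) = 98.18°, so 2H_s/15 = 13.0907 h.
B: H_s = arccos(−tan -43.4° · tan -2.7°) = 92.56°, so 2H_s/15 = 12.3413 h.
A − B = 13.0907 − 12.3413 = 0.7494 h.

+0.75 h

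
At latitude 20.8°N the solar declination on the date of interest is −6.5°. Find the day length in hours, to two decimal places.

−tan φ tan δ = −(0.3799)(-0.1139) = 0.0433; H_s = arccos(0.0433) = 87.52°.
Day length = 2 H_s / 15° h⁻¹ = 175.04° / 15 = 11.669 h.

11.67 hours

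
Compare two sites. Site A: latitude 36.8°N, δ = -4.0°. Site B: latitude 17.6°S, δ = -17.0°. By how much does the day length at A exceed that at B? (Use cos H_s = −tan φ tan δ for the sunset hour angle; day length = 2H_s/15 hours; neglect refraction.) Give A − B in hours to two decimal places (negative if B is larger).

-1.14 h

A: H_s = arccos(−tan 36.8° · tan -4.0°) = 87.00°, so 2H_s/15 = 11.6000 h.
B: H_s = arccos(−tan -17.6° · tan -17.0°) = 95.57°, so 2H_s/15 = 12.7427 h.
A − B = 11.6000 − 12.7427 = -1.1427 h.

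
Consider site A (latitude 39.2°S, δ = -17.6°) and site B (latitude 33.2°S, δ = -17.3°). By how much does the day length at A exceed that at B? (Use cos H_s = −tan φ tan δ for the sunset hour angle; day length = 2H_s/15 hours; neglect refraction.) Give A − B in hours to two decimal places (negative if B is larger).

+0.43 h

A: H_s = arccos(−tan -39.2° · tan -17.6°) = 104.99°, so 2H_s/15 = 13.9987 h.
B: H_s = arccos(−tan -33.2° · tan -17.3°) = 101.76°, so 2H_s/15 = 13.5680 h.
A − B = 13.9987 − 13.5680 = 0.4307 h.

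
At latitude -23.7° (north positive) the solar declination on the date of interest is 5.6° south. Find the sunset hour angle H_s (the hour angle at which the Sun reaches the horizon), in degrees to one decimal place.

92.5°

The sunset hour angle satisfies cos H_s = −tan φ tan δ = -0.0430, giving H_s = 92.46°.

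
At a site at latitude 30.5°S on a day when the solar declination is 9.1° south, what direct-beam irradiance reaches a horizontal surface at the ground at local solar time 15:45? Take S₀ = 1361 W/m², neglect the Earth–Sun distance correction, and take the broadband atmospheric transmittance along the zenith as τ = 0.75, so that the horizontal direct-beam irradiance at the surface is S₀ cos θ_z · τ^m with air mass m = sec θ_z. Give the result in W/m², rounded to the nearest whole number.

447 W/m²

Hour angle H = 15° × (15.75 − 12) = 56.25°.
cos θ_z = sin φ sin δ + cos φ cos δ cos H = (-0.5075)(-0.1582) + (0.8616)(0.9874)(0.5556) = 0.5530.
Air mass m = 1/cos θ_z = 1/0.5530 = 1.808; τ^m = 0.75^1.808 = 0.5944.
Surface direct beam = 1361 × 0.5530 × 0.5944 = 447.37 W/m².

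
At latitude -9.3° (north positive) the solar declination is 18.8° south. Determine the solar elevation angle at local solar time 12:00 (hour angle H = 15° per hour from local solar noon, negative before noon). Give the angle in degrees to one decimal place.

80.5°

Hour angle H = 15° × (12 − 12) = 0.00°.
cos θ_z = sin(-9.3°) sin(-18.8°) + cos(-9.3°) cos(-18.8°) cos(0.00°) = 0.0521 + 0.9342 = 0.9863.
θ_z = arccos(0.9863) = 9.50°, so the elevation is 90° − 9.50° = 80.50°.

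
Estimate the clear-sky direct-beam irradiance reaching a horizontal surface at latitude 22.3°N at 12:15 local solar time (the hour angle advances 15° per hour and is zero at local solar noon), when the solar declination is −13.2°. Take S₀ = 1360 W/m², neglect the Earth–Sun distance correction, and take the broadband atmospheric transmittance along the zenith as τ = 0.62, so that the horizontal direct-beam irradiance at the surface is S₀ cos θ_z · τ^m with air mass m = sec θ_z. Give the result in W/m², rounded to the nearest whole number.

Hour angle H = 15° × (12.25 − 12) = 3.75°.
cos θ_z = sin φ sin δ + cos φ cos δ cos H = (0.3795)(-0.2284) + (0.9252)(0.9736)(0.9979) = 0.8122.
Air mass m = 1/cos θ_z = 1/0.8122 = 1.231; τ^m = 0.62^1.231 = 0.5552.
Surface direct beam = 1360 × 0.8122 × 0.5552 = 613.27 W/m².

613 W/m²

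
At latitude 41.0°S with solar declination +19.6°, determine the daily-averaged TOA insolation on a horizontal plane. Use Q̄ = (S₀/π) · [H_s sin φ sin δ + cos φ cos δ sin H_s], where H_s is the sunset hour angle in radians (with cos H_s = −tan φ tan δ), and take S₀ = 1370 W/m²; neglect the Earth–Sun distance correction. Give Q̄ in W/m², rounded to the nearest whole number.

174 W/m²

−tan φ tan δ = −(-0.8693)(0.3561) = 0.3096; H_s = arccos(0.3096) = 71.96°. In radians, H_s = 1.2559.
H_s sin φ sin δ = 1.2559 × -0.6561 × 0.3355 = -0.2765.
cos φ cos δ sin H_s = 0.7547 × 0.9421 × 0.9508 = 0.6760.
Q̄ = (1370/π) × (-0.2765 + 0.6760) = 436.08 × 0.3995 = 174.21 W/m².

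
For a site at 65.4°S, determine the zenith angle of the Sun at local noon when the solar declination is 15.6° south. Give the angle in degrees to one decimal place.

At local solar noon the hour angle is zero, so the zenith angle is |φ − δ| = |-65.4° − (-15.6°)| = 49.8°.

49.8°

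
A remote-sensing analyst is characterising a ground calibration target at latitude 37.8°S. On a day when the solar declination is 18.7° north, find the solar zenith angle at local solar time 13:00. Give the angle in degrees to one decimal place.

Hour angle H = 15° × (13 − 12) = 15.00°.
cos θ_z = sin φ sin δ + cos φ cos δ cos H = (-0.6129)(0.3206) + (0.7902)(0.9472)(0.9659) = 0.5265.
θ_z = arccos(0.5265) = 58.23°.

58.2°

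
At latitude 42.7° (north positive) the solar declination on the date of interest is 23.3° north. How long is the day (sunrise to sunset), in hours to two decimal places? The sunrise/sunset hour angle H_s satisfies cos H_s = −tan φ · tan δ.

15.12 hours

cos H_s = −tan(42.7°) · tan(23.3°) = -0.3974, so H_s = arccos(-0.3974) = 113.42°.
Day length = 2 H_s / 15° h⁻¹ = 226.84° / 15 = 15.123 h.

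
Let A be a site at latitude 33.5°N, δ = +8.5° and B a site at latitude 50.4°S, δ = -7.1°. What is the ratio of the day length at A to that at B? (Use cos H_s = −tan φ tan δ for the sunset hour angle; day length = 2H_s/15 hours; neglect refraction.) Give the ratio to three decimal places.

A: H_s = arccos(−tan 33.5° · tan 8.5°) = 95.68°, so 2H_s/15 = 12.7573 h.
B: H_s = arccos(−tan -50.4° · tan -7.1°) = 98.66°, so 2H_s/15 = 13.1547 h.
Ratio A/B = 12.7573 / 13.1547 = 0.9698.

0.970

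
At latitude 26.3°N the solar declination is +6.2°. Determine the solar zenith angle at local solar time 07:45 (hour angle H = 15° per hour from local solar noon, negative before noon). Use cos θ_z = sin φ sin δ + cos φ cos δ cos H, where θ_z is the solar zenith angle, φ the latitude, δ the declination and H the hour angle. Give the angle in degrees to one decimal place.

63.8°

Hour angle H = 15° × (7.75 − 12) = -63.75°.
cos θ_z = sin(26.3°) sin(6.2°) + cos(26.3°) cos(6.2°) cos(-63.75°) = 0.0479 + 0.3942 = 0.4421.
θ_z = arccos(0.4421) = 63.76°.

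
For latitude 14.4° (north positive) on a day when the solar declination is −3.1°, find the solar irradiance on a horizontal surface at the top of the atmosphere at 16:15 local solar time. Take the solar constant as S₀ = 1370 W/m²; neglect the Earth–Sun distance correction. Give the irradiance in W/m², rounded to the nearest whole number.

568 W/m²

Hour angle H = 15° × (16.25 − 12) = 63.75°.
cos θ_z = sin(14.4°) sin(-3.1°) + cos(14.4°) cos(-3.1°) cos(63.75°) = -0.0134 + 0.4278 = 0.4144.
Top-of-atmosphere irradiance = S₀ cos θ_z = 1370 × 0.4144 = 567.73 W/m².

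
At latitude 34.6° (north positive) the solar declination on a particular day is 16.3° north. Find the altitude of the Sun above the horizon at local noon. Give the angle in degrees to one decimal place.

At local solar noon the hour angle is zero, so the elevation is 90° − |φ − δ| = 90° − |34.6° − (16.3°)| = 90° − 18.3° = 71.7°.

71.7°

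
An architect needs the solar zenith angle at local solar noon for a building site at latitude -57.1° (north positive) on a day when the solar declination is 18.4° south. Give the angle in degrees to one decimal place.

At local solar noon the hour angle is zero, so the zenith angle is |φ − δ| = |-57.1° − (-18.4°)| = 38.7°.

38.7°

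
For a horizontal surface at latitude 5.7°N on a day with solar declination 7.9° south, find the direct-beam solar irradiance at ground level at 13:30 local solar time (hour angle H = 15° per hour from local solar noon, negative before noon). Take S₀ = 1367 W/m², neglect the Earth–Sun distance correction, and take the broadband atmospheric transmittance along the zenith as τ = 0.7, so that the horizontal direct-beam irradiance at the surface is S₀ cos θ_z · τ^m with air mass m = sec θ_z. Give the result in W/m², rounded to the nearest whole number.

824 W/m²

Hour angle H = 15° × (13.5 − 12) = 22.50°.
With φ = 5.7°, δ = -7.9°, H = 22.50°: sin φ sin δ = -0.0137, cos φ cos δ cos H = 0.9106, so cos θ_z = 0.8969.
Air mass m = 1/cos θ_z = 1/0.8969 = 1.115; τ^m = 0.7^1.115 = 0.6719.
Surface direct beam = 1367 × 0.8969 × 0.6719 = 823.79 W/m².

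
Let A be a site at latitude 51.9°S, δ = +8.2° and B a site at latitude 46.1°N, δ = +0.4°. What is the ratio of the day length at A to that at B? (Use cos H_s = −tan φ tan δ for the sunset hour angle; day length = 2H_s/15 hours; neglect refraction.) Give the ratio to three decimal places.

A: H_s = arccos(−tan -51.9° · tan 8.2°) = 79.41°, so 2H_s/15 = 10.5880 h.
B: H_s = arccos(−tan 46.1° · tan 0.4°) = 90.42°, so 2H_s/15 = 12.0560 h.
Ratio A/B = 10.5880 / 12.0560 = 0.8782.

0.878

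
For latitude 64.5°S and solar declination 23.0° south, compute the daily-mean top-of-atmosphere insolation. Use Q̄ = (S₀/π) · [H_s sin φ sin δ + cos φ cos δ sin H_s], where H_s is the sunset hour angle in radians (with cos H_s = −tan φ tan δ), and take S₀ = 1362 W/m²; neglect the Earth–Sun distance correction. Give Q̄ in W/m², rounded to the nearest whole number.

486 W/m²

The sunset hour angle satisfies cos H_s = −tan φ tan δ = -0.8899, giving H_s = 152.86°. In radians, H_s = 2.6679.
H_s sin φ sin δ = 2.6679 × -0.9026 × -0.3907 = 0.9408.
cos φ cos δ sin H_s = 0.4305 × 0.9205 × 0.4562 = 0.1808.
Q̄ = (1362/π) × (0.9408 + 0.1808) = 433.54 × 1.1216 = 486.26 W/m².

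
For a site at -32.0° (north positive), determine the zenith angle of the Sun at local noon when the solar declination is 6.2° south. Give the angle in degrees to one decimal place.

25.8°

At local solar noon the hour angle is zero, so the zenith angle is |φ − δ| = |-32.0° − (-6.2°)| = 25.8°.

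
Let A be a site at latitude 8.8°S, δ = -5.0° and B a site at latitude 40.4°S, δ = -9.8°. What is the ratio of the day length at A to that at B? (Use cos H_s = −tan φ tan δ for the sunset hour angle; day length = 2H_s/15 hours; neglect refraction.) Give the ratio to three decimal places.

0.922

A: H_s = arccos(−tan -8.8° · tan -5.0°) = 90.78°, so 2H_s/15 = 12.1040 h.
B: H_s = arccos(−tan -40.4° · tan -9.8°) = 98.45°, so 2H_s/15 = 13.1267 h.
Ratio A/B = 12.1040 / 13.1267 = 0.9221.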